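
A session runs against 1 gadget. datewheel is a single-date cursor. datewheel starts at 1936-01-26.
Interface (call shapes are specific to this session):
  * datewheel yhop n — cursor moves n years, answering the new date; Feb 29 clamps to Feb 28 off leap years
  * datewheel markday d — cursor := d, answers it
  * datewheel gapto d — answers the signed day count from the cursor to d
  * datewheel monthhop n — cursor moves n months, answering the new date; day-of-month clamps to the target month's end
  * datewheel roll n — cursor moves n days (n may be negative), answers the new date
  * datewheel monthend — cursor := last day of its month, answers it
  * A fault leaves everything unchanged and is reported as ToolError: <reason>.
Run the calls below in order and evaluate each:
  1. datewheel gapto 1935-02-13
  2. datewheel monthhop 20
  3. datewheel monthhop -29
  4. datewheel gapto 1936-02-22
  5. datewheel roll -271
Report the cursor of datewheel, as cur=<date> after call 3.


-> datewheel gapto(d=1935-02-13)
<- -347
-> datewheel monthhop(n=20)
<- 1937-09-26
-> datewheel monthhop(n=-29)
<- 1935-04-26
-> datewheel gapto(d=1936-02-22)
<- 302
-> datewheel roll(n=-271)
<- 1934-07-29

Answer: cur=1935-04-26


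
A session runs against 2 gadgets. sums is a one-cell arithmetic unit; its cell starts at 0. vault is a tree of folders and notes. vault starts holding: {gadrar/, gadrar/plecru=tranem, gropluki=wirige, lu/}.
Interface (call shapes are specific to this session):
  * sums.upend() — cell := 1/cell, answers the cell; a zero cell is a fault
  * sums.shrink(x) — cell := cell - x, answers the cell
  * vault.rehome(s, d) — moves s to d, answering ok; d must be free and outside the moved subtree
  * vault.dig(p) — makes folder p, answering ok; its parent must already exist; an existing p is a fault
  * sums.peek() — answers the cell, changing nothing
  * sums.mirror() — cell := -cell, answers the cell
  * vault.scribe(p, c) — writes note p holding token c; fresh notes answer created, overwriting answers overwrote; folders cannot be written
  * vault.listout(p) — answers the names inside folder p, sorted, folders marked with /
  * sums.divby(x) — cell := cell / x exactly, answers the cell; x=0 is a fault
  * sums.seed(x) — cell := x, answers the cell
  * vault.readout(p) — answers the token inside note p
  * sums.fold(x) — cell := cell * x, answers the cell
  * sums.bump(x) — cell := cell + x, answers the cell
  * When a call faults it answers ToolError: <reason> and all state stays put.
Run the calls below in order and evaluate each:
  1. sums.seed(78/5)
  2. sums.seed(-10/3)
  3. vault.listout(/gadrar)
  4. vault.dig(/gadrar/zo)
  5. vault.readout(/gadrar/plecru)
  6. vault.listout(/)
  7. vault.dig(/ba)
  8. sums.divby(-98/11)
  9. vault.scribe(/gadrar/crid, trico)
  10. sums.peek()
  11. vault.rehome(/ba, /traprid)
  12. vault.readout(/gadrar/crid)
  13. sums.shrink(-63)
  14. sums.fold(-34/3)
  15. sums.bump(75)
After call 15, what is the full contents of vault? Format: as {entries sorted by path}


Do: seed[x='78/5']
See: 78/5
Do: seed[x='-10/3']
See: -10/3
Do: listout[p='/gadrar']
See: [plecru]
Do: dig[p='/gadrar/zo']
See: ok
Do: readout[p='/gadrar/plecru']
See: tranem
Do: listout[p='/']
See: [gadrar/, gropluki, lu/]
Do: dig[p='/ba']
See: ok
Do: divby[x='-98/11']
See: 55/147
Do: scribe[p='/gadrar/crid'; c='trico']
See: created
Do: peek[]
See: 55/147
Do: rehome[s='/ba'; d='/traprid']
See: ok
Do: readout[p='/gadrar/crid']
See: trico
Do: shrink[x='-63']
See: 9316/147
Do: fold[x='-34/3']
See: -316744/441
Do: bump[x='75']
See: -283669/441

Answer: {gadrar/, gadrar/crid=trico, gadrar/plecru=tranem, gadrar/zo/, gropluki=wirige, lu/, traprid/}


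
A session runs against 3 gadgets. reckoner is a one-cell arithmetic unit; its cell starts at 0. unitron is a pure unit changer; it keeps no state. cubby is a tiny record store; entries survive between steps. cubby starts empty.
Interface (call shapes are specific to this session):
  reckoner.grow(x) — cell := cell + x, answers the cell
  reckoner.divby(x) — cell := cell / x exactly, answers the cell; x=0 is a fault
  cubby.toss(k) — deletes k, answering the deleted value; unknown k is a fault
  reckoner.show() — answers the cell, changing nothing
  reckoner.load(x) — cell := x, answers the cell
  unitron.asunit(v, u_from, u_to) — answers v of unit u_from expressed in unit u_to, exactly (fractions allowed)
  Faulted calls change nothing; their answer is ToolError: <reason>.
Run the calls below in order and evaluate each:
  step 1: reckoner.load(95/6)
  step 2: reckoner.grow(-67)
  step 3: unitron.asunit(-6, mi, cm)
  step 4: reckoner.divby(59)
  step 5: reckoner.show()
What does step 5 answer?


> reckoner.load 95/6
:: 95/6
> reckoner.grow -67
:: -307/6
> unitron.asunit -6 mi cm
:: -4828032/5
> reckoner.divby 59
:: -307/354
> reckoner.show
:: -307/354

Answer: -307/354


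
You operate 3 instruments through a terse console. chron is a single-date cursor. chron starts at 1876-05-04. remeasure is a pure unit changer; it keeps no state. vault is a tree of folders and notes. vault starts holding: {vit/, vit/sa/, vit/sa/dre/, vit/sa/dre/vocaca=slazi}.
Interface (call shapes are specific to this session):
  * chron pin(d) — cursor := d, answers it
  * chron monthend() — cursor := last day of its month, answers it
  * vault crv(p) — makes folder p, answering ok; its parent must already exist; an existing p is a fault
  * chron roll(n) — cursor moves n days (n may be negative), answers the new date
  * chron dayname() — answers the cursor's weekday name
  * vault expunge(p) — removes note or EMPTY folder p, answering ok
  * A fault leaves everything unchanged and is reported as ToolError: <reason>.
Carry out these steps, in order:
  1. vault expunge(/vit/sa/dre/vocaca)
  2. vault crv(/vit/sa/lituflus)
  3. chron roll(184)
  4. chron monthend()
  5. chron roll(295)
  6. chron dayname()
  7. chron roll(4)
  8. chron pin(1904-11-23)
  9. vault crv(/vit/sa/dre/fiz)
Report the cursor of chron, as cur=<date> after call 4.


Answer: cur=1876-11-30

Derivation:
> vault expunge p=/vit/sa/dre/vocaca
[out] ok
> vault crv p=/vit/sa/lituflus
[out] ok
> chron roll n=184
[out] 1876-11-04
> chron monthend
[out] 1876-11-30
> chron roll n=295
[out] 1877-09-21
> chron dayname
[out] Friday
> chron roll n=4
[out] 1877-09-25
> chron pin d=1904-11-23
[out] 1904-11-23
> vault crv p=/vit/sa/dre/fiz
[out] ok


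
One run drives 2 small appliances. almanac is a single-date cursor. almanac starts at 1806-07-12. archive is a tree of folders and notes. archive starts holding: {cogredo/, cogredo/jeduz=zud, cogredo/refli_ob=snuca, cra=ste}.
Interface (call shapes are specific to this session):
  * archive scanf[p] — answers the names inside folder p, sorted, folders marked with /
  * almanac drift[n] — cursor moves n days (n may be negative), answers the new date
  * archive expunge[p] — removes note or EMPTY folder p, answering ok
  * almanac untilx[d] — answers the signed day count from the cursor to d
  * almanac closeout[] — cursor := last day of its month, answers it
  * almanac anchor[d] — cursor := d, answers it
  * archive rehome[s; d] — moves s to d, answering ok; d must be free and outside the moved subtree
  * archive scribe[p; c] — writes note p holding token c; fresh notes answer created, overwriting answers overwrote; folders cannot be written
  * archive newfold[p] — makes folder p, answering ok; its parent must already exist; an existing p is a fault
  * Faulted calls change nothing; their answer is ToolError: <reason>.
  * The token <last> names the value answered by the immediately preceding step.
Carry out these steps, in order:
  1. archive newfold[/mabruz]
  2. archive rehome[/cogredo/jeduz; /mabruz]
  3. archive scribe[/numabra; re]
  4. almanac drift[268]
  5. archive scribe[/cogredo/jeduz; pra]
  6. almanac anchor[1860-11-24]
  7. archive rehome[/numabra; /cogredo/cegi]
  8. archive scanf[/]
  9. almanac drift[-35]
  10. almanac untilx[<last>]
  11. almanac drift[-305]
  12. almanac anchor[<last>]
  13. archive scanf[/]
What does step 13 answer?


Now I run archive newfold passing p: /mabruz, which returns ok.
I run archive rehome passing s: /cogredo/jeduz, d: /mabruz, giving ToolError: exists.
Now I run archive scribe passing p: /numabra, c: re, and get created.
I try almanac drift passing n: 268: 1807-04-06.
Calling archive scribe passing p: /cogredo/jeduz, c: pra, and get overwrote.
Next I call almanac anchor passing d: 1860-11-24, and observe 1860-11-24.
I invoke archive rehome passing s: /numabra, d: /cogredo/cegi, which returns ok.
Now I run archive scanf passing p: /, and see [cogredo/, cra, mabruz/].
Using almanac drift passing n: -35: 1860-10-20.
Invoking almanac untilx passing d: <last>, giving 0.
I call almanac drift passing n: -305, yielding 1859-12-20.
I try almanac anchor passing d: <last>, → 1859-12-20.
I try archive scanf passing p: /, giving [cogredo/, cra, mabruz/].

Answer: [cogredo/, cra, mabruz/]


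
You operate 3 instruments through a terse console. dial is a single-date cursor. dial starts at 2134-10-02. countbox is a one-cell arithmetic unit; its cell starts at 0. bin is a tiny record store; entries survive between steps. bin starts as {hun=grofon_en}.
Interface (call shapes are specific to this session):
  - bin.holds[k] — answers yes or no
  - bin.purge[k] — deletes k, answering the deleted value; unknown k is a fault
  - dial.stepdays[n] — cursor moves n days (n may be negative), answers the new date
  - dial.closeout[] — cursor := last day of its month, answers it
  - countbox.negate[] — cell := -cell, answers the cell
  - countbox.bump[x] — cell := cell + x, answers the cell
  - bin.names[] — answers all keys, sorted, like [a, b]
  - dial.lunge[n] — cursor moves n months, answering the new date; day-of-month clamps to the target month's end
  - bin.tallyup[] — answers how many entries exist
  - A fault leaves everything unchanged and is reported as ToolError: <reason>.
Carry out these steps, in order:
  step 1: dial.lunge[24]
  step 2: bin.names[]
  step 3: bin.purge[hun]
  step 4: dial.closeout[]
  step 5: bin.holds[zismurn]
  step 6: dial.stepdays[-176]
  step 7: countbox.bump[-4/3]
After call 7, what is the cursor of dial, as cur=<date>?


Answer: cur=2136-05-08

Derivation:
-- 1. dial.lunge(24) => 2136-10-02
-- 2. bin.names() => [hun]
-- 3. bin.purge(hun) => grofon_en
-- 4. dial.closeout() => 2136-10-31
-- 5. bin.holds(zismurn) => no
-- 6. dial.stepdays(-176) => 2136-05-08
-- 7. countbox.bump(-4/3) => -4/3


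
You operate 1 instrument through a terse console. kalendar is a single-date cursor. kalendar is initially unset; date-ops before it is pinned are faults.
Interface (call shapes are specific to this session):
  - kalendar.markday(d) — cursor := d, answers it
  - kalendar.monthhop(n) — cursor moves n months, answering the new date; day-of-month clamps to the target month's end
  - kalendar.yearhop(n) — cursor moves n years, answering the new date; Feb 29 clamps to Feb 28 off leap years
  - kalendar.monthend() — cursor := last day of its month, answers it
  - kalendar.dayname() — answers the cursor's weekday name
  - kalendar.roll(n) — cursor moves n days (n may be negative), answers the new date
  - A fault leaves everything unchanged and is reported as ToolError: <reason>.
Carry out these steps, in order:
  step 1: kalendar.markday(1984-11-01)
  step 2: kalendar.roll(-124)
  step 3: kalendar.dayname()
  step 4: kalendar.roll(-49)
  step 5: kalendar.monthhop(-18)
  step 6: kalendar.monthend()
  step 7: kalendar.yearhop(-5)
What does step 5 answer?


I invoke markday with d→1984-11-01: 1984-11-01.
I run roll with n→-124, → 1984-06-30.
Using dayname: Saturday.
I use roll with n→-49, giving 1984-05-12.
Next I call monthhop with n→-18, which returns 1982-11-12.
Next I call monthend, and see 1982-11-30.
Then yearhop with n→-5, yielding 1977-11-30.

Answer: 1982-11-12


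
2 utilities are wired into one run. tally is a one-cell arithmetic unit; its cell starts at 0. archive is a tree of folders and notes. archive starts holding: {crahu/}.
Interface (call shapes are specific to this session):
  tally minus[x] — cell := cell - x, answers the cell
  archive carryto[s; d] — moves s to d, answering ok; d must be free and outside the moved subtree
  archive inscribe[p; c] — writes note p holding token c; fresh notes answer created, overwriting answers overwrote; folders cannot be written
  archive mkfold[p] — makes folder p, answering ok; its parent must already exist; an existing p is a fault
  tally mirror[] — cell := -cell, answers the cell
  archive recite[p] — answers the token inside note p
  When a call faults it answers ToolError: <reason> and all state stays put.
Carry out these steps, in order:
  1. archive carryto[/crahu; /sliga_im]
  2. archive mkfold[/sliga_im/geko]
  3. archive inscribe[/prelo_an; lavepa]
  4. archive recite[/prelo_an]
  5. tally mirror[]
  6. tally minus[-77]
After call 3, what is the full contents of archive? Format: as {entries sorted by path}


Calling archive carryto on s=/crahu, d=/sliga_im, and get ok.
Using archive mkfold on p=/sliga_im/geko, giving ok.
I invoke archive inscribe on p=/prelo_an, c=lavepa, giving created.
I run archive recite on p=/prelo_an, which returns lavepa.
I call tally mirror, — result: 0.
Invoking tally minus on x=-77, and get 77.

Answer: {prelo_an=lavepa, sliga_im/, sliga_im/geko/}


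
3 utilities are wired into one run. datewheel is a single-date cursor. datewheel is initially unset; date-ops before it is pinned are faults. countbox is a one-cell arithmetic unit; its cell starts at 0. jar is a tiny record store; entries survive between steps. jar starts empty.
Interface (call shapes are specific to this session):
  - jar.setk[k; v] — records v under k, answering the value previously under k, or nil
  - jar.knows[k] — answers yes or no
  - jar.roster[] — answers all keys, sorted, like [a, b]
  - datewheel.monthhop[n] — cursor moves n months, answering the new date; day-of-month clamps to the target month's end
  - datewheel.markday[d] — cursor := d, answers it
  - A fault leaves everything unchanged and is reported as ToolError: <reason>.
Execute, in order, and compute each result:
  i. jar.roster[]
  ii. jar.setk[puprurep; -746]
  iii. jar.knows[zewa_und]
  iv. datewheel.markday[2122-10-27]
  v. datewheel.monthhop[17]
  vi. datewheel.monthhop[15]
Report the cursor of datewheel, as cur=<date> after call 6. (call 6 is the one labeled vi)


Answer: cur=2125-06-27

Derivation:
Step: jar.roster[]
Result: []
Step: jar.setk[k=puprurep; v=-746]
Result: nil
Step: jar.knows[k=zewa_und]
Result: no
Step: datewheel.markday[d=2122-10-27]
Result: 2122-10-27
Step: datewheel.monthhop[n=17]
Result: 2124-03-27
Step: datewheel.monthhop[n=15]
Result: 2125-06-27


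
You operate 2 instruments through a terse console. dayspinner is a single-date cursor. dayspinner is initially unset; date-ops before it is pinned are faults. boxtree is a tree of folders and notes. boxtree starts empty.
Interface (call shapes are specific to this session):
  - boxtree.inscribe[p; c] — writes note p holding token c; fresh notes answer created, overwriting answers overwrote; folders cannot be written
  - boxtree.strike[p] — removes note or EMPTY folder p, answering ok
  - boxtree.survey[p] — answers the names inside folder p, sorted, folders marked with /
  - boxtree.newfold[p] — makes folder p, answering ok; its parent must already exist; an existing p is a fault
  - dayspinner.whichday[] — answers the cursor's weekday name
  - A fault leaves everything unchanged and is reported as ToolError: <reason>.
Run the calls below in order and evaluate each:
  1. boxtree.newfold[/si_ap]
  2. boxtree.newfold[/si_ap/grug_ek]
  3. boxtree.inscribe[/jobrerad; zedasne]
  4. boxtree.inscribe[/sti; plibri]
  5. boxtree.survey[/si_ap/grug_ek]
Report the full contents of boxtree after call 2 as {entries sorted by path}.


I call newfold using /si_ap, and get ok.
I use newfold using /si_ap/grug_ek, giving ok.
I use inscribe using /jobrerad, zedasne, which returns created.
I invoke inscribe using /sti, plibri, giving created.
Then survey using /si_ap/grug_ek, and see [].

Answer: {si_ap/, si_ap/grug_ek/}


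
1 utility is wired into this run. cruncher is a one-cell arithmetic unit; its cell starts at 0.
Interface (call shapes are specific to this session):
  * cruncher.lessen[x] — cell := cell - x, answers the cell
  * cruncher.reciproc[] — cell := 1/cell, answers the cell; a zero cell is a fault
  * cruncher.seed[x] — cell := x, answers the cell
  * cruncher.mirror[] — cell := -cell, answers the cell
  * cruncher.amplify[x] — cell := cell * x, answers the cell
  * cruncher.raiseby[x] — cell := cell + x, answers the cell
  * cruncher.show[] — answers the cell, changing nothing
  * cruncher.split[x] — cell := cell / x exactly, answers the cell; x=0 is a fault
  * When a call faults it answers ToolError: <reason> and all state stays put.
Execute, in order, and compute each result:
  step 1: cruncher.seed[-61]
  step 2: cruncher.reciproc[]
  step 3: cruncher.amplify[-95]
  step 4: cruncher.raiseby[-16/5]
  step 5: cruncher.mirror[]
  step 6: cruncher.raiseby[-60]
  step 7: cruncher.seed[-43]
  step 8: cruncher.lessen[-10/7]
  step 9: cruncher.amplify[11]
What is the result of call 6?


→ cruncher.seed(x→-61)
← -61
→ cruncher.reciproc()
← -1/61
→ cruncher.amplify(x→-95)
← 95/61
→ cruncher.raiseby(x→-16/5)
← -501/305
→ cruncher.mirror()
← 501/305
→ cruncher.raiseby(x→-60)
← -17799/305
→ cruncher.seed(x→-43)
← -43
→ cruncher.lessen(x→-10/7)
← -291/7
→ cruncher.amplify(x→11)
← -3201/7

Answer: -17799/305


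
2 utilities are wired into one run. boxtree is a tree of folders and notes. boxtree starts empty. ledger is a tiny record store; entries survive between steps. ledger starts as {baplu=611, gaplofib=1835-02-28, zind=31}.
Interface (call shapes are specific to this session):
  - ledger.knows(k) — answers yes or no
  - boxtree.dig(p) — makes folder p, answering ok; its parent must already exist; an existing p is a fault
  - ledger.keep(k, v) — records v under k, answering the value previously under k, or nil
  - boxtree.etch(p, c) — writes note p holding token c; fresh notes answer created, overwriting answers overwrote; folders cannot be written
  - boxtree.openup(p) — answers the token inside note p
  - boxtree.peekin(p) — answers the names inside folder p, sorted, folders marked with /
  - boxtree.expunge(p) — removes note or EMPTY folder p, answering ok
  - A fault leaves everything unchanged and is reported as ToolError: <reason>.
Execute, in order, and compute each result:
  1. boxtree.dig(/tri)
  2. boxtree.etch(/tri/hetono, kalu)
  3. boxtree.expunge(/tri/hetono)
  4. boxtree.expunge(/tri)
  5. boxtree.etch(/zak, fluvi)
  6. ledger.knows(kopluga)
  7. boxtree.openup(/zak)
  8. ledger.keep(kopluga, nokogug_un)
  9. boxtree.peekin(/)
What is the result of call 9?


CALL boxtree.dig[p=/tri]
RET  ok
CALL boxtree.etch[p=/tri/hetono; c=kalu]
RET  created
CALL boxtree.expunge[p=/tri/hetono]
RET  ok
CALL boxtree.expunge[p=/tri]
RET  ok
CALL boxtree.etch[p=/zak; c=fluvi]
RET  created
CALL ledger.knows[k=kopluga]
RET  no
CALL boxtree.openup[p=/zak]
RET  fluvi
CALL ledger.keep[k=kopluga; v=nokogug_un]
RET  nil
CALL boxtree.peekin[p=/]
RET  [zak]

Answer: [zak]


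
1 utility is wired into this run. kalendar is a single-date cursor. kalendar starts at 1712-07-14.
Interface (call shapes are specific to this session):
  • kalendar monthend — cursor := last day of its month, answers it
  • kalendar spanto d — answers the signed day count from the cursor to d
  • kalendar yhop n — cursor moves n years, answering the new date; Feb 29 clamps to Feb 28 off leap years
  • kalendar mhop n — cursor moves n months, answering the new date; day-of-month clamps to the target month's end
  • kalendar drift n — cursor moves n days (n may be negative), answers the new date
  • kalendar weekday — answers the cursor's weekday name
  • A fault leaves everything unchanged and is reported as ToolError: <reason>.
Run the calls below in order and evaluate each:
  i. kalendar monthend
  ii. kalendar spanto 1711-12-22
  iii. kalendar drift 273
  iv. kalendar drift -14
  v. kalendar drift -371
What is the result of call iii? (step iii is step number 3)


// kalendar monthend() == 1712-07-31
// kalendar spanto(d=1711-12-22) == -222
// kalendar drift(n=273) == 1713-04-30
// kalendar drift(n=-14) == 1713-04-16
// kalendar drift(n=-371) == 1712-04-10

Answer: 1713-04-30


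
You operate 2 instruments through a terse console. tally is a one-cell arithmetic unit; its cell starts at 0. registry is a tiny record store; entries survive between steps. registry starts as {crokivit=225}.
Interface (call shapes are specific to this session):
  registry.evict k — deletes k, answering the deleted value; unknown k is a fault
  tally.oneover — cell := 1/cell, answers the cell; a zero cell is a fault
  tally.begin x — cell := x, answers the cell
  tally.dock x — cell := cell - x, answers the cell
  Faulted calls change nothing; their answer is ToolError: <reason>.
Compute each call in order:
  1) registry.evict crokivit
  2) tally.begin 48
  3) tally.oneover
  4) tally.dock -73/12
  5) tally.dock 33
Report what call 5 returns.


;; registry.evict(k='crokivit') => 225
;; tally.begin(x='48') => 48
;; tally.oneover() => 1/48
;; tally.dock(x='-73/12') => 293/48
;; tally.dock(x='33') => -1291/48

Answer: -1291/48


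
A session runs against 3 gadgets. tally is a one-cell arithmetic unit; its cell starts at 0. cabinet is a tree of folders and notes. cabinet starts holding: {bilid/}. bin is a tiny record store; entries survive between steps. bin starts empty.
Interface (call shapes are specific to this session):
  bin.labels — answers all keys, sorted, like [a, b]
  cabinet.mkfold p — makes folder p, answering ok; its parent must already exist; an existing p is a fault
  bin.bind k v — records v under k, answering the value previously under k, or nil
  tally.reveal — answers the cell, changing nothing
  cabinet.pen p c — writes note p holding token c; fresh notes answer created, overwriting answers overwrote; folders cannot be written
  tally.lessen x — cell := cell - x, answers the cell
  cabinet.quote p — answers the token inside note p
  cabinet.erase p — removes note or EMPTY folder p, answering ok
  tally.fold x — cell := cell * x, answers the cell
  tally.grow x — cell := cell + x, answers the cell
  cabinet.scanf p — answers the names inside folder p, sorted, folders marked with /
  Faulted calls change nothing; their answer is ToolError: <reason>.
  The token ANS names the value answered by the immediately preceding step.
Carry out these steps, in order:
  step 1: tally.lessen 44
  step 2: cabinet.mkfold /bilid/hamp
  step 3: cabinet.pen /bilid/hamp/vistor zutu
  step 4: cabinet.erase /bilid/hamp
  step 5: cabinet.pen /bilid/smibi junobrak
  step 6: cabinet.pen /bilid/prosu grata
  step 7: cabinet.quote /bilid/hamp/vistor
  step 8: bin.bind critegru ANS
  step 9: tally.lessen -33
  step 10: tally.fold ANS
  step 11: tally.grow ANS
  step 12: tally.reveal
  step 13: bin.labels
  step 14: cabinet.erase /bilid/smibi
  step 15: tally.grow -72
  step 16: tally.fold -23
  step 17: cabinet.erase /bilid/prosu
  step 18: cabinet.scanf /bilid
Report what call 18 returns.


>>> tally.lessen x: 44
[out] -44
>>> cabinet.mkfold p: /bilid/hamp
[out] ok
>>> cabinet.pen p: /bilid/hamp/vistor c: zutu
[out] created
>>> cabinet.erase p: /bilid/hamp
[out] ToolError: not empty
>>> cabinet.pen p: /bilid/smibi c: junobrak
[out] created
>>> cabinet.pen p: /bilid/prosu c: grata
[out] created
>>> cabinet.quote p: /bilid/hamp/vistor
[out] zutu
>>> bin.bind k: critegru v: ANS
[out] nil
>>> tally.lessen x: -33
[out] -11
>>> tally.fold x: ANS
[out] 121
>>> tally.grow x: ANS
[out] 242
>>> tally.reveal
[out] 242
>>> bin.labels
[out] [critegru]
>>> cabinet.erase p: /bilid/smibi
[out] ok
>>> tally.grow x: -72
[out] 170
>>> tally.fold x: -23
[out] -3910
>>> cabinet.erase p: /bilid/prosu
[out] ok
>>> cabinet.scanf p: /bilid
[out] [hamp/]

Answer: [hamp/]


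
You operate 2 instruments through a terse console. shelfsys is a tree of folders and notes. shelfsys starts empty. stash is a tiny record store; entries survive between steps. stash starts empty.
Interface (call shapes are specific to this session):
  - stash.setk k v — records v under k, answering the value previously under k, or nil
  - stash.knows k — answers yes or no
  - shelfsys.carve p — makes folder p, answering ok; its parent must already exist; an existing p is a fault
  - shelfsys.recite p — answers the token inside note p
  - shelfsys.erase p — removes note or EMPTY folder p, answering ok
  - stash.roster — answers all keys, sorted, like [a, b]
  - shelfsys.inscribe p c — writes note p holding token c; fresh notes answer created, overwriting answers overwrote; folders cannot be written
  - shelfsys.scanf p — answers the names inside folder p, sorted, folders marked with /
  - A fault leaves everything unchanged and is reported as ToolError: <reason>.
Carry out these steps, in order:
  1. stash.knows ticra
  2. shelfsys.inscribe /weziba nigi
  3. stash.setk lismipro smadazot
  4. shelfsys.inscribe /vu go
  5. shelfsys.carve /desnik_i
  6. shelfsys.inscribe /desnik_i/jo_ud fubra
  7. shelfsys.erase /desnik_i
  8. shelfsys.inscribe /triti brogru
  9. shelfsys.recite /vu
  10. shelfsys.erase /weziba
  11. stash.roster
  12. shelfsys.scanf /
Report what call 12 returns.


Answer: [desnik_i/, triti, vu]

Derivation:
> knows ticra
:: no
> inscribe /weziba nigi
:: created
> setk lismipro smadazot
:: nil
> inscribe /vu go
:: created
> carve /desnik_i
:: ok
> inscribe /desnik_i/jo_ud fubra
:: created
> erase /desnik_i
:: ToolError: not empty
> inscribe /triti brogru
:: created
> recite /vu
:: go
> erase /weziba
:: ok
> roster
:: [lismipro]
> scanf /
:: [desnik_i/, triti, vu]


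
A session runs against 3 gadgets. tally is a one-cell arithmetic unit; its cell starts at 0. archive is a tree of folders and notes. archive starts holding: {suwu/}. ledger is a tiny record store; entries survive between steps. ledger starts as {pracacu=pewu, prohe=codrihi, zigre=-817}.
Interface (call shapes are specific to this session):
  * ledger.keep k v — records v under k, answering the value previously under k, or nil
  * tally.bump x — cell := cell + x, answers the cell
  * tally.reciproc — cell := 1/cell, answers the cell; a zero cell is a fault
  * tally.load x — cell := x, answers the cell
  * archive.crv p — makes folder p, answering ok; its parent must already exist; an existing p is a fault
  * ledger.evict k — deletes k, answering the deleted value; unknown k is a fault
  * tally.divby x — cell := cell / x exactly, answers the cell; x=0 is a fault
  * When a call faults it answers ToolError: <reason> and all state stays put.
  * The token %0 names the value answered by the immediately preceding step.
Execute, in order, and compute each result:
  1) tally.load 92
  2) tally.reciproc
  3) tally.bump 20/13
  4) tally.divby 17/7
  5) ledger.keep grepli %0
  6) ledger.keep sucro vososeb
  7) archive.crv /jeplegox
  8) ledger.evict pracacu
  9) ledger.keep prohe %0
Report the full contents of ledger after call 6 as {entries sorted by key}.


==> tally.load(x='92')
<== 92
==> tally.reciproc()
<== 1/92
==> tally.bump(x='20/13')
<== 1853/1196
==> tally.divby(x='17/7')
<== 763/1196
==> ledger.keep(k='grepli', v='%0')
<== nil
==> ledger.keep(k='sucro', v='vososeb')
<== nil
==> archive.crv(p='/jeplegox')
<== ok
==> ledger.evict(k='pracacu')
<== pewu
==> ledger.keep(k='prohe', v='%0')
<== codrihi

Answer: {grepli=763/1196, pracacu=pewu, prohe=codrihi, sucro=vososeb, zigre=-817}


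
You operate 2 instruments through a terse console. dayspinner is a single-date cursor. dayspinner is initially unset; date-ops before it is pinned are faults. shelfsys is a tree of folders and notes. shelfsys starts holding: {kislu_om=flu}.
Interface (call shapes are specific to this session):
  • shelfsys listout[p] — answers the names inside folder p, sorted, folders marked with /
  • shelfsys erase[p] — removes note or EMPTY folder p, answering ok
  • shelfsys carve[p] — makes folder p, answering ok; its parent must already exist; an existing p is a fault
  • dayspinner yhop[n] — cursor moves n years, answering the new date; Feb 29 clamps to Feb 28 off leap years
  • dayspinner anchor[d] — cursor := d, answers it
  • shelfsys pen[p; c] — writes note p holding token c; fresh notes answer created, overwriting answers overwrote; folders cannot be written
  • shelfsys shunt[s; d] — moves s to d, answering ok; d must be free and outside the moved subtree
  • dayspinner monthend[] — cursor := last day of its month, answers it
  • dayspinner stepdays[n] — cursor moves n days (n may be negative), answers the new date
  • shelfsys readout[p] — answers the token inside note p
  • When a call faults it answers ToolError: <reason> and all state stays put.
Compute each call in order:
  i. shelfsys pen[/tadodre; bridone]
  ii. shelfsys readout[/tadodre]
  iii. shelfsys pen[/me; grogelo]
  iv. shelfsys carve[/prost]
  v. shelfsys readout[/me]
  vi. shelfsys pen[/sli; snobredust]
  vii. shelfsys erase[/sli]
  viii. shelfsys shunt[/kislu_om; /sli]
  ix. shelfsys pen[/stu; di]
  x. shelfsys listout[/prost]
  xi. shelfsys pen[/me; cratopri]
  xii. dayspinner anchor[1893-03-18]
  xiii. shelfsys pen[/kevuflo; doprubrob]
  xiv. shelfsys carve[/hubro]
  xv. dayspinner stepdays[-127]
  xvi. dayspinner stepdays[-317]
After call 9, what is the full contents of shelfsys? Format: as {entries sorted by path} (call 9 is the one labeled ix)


Answer: {me=grogelo, prost/, sli=flu, stu=di, tadodre=bridone}

Derivation:
>>> shelfsys pen p: /tadodre c: bridone
= created
>>> shelfsys readout p: /tadodre
= bridone
>>> shelfsys pen p: /me c: grogelo
= created
>>> shelfsys carve p: /prost
= ok
>>> shelfsys readout p: /me
= grogelo
>>> shelfsys pen p: /sli c: snobredust
= created
>>> shelfsys erase p: /sli
= ok
>>> shelfsys shunt s: /kislu_om d: /sli
= ok
>>> shelfsys pen p: /stu c: di
= created
>>> shelfsys listout p: /prost
= []
>>> shelfsys pen p: /me c: cratopri
= overwrote
>>> dayspinner anchor d: 1893-03-18
= 1893-03-18
>>> shelfsys pen p: /kevuflo c: doprubrob
= created
>>> shelfsys carve p: /hubro
= ok
>>> dayspinner stepdays n: -127
= 1892-11-11
>>> dayspinner stepdays n: -317
= 1891-12-30


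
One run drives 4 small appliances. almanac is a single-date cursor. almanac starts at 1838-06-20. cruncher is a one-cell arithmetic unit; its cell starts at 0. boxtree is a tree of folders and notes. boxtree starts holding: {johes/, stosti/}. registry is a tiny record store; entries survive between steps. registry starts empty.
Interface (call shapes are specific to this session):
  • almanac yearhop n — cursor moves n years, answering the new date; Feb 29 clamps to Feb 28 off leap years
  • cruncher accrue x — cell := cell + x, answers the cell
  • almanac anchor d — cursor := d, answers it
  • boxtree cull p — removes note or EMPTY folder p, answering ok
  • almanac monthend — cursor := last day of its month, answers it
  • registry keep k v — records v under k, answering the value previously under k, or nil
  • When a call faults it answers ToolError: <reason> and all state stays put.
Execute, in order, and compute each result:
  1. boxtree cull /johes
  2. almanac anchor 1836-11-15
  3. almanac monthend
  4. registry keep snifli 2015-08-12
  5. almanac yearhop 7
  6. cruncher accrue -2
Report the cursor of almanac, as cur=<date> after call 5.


Step: boxtree cull[p: /johes]
Result: ok
Step: almanac anchor[d: 1836-11-15]
Result: 1836-11-15
Step: almanac monthend[]
Result: 1836-11-30
Step: registry keep[k: snifli; v: 2015-08-12]
Result: nil
Step: almanac yearhop[n: 7]
Result: 1843-11-30
Step: cruncher accrue[x: -2]
Result: -2

Answer: cur=1843-11-30


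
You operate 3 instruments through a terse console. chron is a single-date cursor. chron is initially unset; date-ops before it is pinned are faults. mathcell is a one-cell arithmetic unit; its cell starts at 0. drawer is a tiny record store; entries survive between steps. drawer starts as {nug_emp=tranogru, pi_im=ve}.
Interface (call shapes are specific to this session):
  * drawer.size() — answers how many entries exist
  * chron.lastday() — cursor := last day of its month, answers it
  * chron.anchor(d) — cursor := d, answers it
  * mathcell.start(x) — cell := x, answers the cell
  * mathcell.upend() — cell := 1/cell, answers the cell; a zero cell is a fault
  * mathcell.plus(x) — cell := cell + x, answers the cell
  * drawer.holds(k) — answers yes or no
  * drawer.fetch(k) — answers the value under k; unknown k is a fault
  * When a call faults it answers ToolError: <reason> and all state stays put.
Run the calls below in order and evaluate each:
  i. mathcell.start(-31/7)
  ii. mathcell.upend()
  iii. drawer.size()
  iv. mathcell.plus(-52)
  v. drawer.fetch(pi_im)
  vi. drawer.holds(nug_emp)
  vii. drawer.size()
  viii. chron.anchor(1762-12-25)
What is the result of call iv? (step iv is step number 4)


Invoking mathcell.start on x=-31/7, giving -31/7.
I try mathcell.upend(), — result: -7/31.
Invoking drawer.size, giving 2.
Calling mathcell.plus on x=-52: -1619/31.
I run drawer.fetch on k=pi_im, and observe ve.
Invoking drawer.holds on k=nug_emp, and observe yes.
Using drawer.size, → 2.
I use chron.anchor on d=1762-12-25, yielding 1762-12-25.

Answer: -1619/31


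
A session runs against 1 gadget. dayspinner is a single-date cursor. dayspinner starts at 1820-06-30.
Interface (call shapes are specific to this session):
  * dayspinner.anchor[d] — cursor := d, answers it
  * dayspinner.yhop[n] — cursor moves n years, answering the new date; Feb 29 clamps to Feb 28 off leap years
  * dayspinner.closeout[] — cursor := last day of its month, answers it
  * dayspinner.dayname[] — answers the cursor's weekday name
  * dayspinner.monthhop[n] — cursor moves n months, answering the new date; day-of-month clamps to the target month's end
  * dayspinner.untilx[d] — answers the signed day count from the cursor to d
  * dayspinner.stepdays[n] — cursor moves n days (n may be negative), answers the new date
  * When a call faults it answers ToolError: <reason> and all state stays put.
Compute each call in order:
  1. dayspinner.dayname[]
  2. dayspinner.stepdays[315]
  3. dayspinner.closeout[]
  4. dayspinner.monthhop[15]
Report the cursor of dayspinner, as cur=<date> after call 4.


;; dayspinner.dayname() : Friday
;; dayspinner.stepdays(n: 315) : 1821-05-11
;; dayspinner.closeout() : 1821-05-31
;; dayspinner.monthhop(n: 15) : 1822-08-31

Answer: cur=1822-08-31


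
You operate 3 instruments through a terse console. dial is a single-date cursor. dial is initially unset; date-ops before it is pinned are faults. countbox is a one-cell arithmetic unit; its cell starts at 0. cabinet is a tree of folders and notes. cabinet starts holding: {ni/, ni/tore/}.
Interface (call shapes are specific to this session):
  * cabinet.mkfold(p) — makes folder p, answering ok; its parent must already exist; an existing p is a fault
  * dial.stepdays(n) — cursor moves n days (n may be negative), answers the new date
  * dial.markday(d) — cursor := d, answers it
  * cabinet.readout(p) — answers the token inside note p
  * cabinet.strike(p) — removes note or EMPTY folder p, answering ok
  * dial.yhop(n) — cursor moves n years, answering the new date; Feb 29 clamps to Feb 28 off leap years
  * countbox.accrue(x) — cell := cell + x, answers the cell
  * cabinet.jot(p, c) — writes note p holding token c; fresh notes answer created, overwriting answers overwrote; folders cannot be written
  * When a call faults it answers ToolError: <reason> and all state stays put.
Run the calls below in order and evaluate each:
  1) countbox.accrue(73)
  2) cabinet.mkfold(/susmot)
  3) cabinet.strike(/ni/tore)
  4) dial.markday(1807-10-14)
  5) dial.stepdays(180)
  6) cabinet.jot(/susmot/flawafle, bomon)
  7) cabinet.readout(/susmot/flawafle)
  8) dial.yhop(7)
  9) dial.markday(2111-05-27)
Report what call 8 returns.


Answer: 1815-04-11

Derivation:
-- countbox.accrue(x='73') : 73
-- cabinet.mkfold(p='/susmot') : ok
-- cabinet.strike(p='/ni/tore') : ok
-- dial.markday(d='1807-10-14') : 1807-10-14
-- dial.stepdays(n='180') : 1808-04-11
-- cabinet.jot(p='/susmot/flawafle', c='bomon') : created
-- cabinet.readout(p='/susmot/flawafle') : bomon
-- dial.yhop(n='7') : 1815-04-11
-- dial.markday(d='2111-05-27') : 2111-05-27


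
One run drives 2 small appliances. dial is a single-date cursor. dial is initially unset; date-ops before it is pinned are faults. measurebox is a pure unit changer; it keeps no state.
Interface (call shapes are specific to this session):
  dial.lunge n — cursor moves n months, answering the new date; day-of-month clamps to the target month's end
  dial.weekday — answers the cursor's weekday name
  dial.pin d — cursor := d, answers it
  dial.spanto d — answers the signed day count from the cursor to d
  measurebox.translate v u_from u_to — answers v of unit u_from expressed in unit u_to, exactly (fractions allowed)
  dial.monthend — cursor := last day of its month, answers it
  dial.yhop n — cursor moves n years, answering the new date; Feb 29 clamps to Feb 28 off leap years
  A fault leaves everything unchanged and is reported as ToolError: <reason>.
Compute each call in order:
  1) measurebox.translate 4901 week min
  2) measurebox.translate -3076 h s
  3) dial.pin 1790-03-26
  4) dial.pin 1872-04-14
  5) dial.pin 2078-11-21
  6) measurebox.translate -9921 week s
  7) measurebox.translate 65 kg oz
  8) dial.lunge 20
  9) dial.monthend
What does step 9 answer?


Answer: 2080-07-31

Derivation:
→ translate(v→4901, u_from→week, u_to→min)
← 49402080
→ translate(v→-3076, u_from→h, u_to→s)
← -11073600
→ pin(d→1790-03-26)
← 1790-03-26
→ pin(d→1872-04-14)
← 1872-04-14
→ pin(d→2078-11-21)
← 2078-11-21
→ translate(v→-9921, u_from→week, u_to→s)
← -6000220800
→ translate(v→65, u_from→kg, u_to→oz)
← 104000000000/45359237
→ lunge(n→20)
← 2080-07-21
→ monthend()
← 2080-07-31


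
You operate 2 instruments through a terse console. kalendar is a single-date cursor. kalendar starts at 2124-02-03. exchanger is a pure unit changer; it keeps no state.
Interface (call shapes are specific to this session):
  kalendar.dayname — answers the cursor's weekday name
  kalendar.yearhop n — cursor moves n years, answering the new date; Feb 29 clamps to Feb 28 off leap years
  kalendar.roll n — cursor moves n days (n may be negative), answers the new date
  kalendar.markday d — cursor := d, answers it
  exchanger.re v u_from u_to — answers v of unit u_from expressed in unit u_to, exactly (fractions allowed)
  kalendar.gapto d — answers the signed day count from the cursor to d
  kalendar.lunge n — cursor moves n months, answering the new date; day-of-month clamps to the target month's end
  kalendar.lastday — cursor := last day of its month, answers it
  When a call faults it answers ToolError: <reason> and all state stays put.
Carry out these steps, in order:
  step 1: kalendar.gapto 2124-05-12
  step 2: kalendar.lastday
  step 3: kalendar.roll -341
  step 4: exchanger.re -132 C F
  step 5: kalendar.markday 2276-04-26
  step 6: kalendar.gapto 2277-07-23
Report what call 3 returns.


> gapto 2124-05-12
= 99
> lastday
= 2124-02-29
> roll -341
= 2123-03-25
> re -132 C F
= -1028/5
> markday 2276-04-26
= 2276-04-26
> gapto 2277-07-23
= 453

Answer: 2123-03-25


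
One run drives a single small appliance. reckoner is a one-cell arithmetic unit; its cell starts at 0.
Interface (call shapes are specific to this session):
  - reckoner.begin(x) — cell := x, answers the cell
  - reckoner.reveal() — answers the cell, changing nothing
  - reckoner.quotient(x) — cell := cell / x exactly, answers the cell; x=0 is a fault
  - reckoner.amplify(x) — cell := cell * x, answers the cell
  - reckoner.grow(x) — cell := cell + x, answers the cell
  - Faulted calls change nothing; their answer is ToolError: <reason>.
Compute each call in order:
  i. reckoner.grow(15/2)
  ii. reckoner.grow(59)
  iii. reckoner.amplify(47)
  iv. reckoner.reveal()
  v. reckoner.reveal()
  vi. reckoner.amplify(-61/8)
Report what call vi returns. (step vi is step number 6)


$ reckoner.grow x: 15/2
= 15/2
$ reckoner.grow x: 59
= 133/2
$ reckoner.amplify x: 47
= 6251/2
$ reckoner.reveal
= 6251/2
$ reckoner.reveal
= 6251/2
$ reckoner.amplify x: -61/8
= -381311/16

Answer: -381311/16
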